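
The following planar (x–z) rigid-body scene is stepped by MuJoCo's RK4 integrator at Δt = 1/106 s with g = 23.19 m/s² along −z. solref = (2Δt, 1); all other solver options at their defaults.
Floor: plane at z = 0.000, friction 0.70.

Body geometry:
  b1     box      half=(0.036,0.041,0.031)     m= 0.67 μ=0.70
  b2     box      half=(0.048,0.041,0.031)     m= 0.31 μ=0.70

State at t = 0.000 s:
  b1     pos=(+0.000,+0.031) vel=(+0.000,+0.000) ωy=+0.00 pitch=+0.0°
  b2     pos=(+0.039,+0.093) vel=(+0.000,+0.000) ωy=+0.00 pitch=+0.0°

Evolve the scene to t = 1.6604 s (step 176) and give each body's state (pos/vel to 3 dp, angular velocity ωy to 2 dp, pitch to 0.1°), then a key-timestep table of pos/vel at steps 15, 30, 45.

State at t = 1.6604 s:
  b1     pos=(+0.000,+0.031) vel=(+0.000,+0.000) ωy=+0.00 pitch=+0.0°
  b2     pos=(+0.082,+0.048) vel=(+0.000,+0.000) ωy=+0.00 pitch=+90.0°

Key-timestep trajectory:
   step    t(s)  b1.x    b1.z    b1.vx   b1.vz   b2.x    b2.z    b2.vx   b2.vz 
     15  0.1415   +0.000  +0.031  -0.001  +0.001   +0.055  +0.086  +0.312  -0.231
     30  0.2830   +0.000  +0.031  +0.000  +0.000   +0.100  +0.055  +0.053  +0.057
     45  0.4245   +0.000  +0.031  +0.000  +0.000   +0.078  +0.048  +0.034  +0.033


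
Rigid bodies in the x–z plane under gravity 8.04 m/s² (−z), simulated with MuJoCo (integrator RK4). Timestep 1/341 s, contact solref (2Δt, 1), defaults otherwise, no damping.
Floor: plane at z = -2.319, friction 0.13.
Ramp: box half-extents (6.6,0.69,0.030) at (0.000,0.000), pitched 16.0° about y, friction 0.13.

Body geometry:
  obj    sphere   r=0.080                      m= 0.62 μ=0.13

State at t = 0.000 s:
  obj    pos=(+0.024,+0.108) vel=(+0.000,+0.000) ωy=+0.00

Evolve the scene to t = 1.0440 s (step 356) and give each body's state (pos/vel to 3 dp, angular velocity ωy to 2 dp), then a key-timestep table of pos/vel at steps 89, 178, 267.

State at t = 1.0440 s:
  obj    pos=(+0.853,-0.130) vel=(+1.589,-0.456) ωy=+20.65

Key-timestep trajectory:
   step    t(s)  obj.x    obj.z    obj.vx   obj.vz 
     89  0.2610   +0.076  +0.093  +0.397  -0.114
    178  0.5220   +0.231  +0.048  +0.794  -0.228
    267  0.7830   +0.490  -0.026  +1.191  -0.342


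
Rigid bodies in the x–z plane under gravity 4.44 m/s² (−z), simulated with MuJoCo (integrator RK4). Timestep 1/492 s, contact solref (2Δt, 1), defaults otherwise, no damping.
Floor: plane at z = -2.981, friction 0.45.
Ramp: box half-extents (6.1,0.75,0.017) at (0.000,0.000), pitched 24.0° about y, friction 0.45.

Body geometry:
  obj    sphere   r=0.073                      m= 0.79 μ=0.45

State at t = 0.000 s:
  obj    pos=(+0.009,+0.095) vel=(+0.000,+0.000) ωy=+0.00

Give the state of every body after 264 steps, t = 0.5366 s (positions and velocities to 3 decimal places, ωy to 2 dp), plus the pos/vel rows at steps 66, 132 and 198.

State at t = 0.5366 s:
  obj    pos=(+0.179,+0.019) vel=(+0.632,-0.282) ωy=+9.48

Key-timestep trajectory:
   step    t(s)  obj.x    obj.z    obj.vx   obj.vz 
     66  0.1341   +0.019  +0.090  +0.158  -0.070
    132  0.2683   +0.051  +0.076  +0.316  -0.141
    198  0.4024   +0.104  +0.052  +0.474  -0.211


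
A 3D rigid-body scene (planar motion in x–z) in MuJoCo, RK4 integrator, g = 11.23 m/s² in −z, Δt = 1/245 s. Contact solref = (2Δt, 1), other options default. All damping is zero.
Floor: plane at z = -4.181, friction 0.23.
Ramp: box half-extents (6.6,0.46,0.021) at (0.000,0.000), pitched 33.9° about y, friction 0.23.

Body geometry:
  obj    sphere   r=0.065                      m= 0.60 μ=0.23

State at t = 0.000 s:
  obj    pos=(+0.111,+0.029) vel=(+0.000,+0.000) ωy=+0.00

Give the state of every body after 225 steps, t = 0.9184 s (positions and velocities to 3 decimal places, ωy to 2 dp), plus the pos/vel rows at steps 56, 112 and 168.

State at t = 0.9184 s:
  obj    pos=(+1.677,-1.023) vel=(+3.411,-2.292) ωy=+63.19

Key-timestep trajectory:
   step    t(s)  obj.x    obj.z    obj.vx   obj.vz 
     56  0.2286   +0.208  -0.036  +0.849  -0.571
    112  0.4571   +0.499  -0.232  +1.698  -1.141
    168  0.6857   +0.984  -0.558  +2.547  -1.711


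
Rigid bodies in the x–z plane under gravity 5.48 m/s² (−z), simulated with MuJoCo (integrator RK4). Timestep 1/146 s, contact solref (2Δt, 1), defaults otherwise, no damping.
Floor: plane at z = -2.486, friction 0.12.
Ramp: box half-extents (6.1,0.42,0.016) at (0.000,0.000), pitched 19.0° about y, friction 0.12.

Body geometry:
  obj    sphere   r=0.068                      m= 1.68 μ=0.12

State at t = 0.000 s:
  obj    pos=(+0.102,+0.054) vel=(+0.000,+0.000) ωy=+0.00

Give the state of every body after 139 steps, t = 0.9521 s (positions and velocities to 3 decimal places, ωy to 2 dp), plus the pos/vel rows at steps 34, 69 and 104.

State at t = 0.9521 s:
  obj    pos=(+0.648,-0.134) vel=(+1.147,-0.395) ωy=+17.83

Key-timestep trajectory:
   step    t(s)  obj.x    obj.z    obj.vx   obj.vz 
     34  0.2329   +0.135  +0.042  +0.281  -0.097
     69  0.4726   +0.237  +0.007  +0.570  -0.196
    104  0.7123   +0.408  -0.052  +0.858  -0.296


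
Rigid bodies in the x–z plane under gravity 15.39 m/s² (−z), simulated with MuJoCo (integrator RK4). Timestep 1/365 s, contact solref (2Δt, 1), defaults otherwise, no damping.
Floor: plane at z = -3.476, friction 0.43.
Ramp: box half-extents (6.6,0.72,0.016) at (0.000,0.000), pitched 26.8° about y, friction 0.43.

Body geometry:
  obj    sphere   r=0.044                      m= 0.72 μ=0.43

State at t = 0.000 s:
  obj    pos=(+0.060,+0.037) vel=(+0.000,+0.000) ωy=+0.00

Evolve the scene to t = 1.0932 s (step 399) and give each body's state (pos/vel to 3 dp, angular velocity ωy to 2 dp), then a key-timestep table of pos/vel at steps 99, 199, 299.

State at t = 1.0932 s:
  obj    pos=(+2.703,-1.298) vel=(+4.836,-2.443) ωy=+123.13

Key-timestep trajectory:
   step    t(s)  obj.x    obj.z    obj.vx   obj.vz 
     99  0.2712   +0.223  -0.045  +1.200  -0.606
    199  0.5452   +0.718  -0.295  +2.412  -1.218
    299  0.8192   +1.544  -0.713  +3.624  -1.831


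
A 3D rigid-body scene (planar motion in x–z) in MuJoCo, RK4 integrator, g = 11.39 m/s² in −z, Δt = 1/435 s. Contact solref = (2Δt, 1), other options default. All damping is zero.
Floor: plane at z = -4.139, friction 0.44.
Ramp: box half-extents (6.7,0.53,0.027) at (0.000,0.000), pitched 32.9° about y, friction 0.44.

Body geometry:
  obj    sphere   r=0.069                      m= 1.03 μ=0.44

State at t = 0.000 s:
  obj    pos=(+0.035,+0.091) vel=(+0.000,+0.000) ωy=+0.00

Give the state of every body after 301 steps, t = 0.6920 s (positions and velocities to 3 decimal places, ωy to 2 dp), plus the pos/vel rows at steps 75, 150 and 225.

State at t = 0.6920 s:
  obj    pos=(+0.924,-0.483) vel=(+2.567,-1.661) ωy=+44.31

Key-timestep trajectory:
   step    t(s)  obj.x    obj.z    obj.vx   obj.vz 
     75  0.1724   +0.090  +0.056  +0.640  -0.414
    150  0.3448   +0.256  -0.051  +1.280  -0.828
    225  0.5172   +0.532  -0.230  +1.919  -1.242


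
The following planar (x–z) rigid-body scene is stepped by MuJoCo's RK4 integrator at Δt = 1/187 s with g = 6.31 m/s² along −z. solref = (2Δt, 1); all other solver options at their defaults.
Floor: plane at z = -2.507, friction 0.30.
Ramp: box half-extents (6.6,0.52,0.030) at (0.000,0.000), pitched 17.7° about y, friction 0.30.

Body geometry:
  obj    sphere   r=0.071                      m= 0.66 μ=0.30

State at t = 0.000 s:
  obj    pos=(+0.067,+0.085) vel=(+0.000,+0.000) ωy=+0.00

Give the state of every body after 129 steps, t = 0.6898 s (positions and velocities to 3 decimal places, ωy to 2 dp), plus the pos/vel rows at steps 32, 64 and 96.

State at t = 0.6898 s:
  obj    pos=(+0.378,-0.014) vel=(+0.901,-0.287) ωy=+13.31

Key-timestep trajectory:
   step    t(s)  obj.x    obj.z    obj.vx   obj.vz 
     32  0.1711   +0.086  +0.079  +0.223  -0.071
     64  0.3422   +0.143  +0.060  +0.447  -0.143
     96  0.5134   +0.239  +0.030  +0.670  -0.214


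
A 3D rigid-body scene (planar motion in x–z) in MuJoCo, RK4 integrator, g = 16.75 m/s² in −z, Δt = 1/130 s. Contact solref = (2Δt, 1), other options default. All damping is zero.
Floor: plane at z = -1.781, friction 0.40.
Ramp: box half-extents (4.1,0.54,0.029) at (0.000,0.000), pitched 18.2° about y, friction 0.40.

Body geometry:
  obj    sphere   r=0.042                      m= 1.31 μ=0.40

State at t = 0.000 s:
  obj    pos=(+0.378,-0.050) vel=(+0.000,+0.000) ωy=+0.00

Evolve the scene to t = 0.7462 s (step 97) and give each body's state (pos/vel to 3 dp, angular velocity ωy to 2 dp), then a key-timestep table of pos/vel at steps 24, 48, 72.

State at t = 0.7462 s:
  obj    pos=(+1.366,-0.374) vel=(+2.648,-0.871) ωy=+66.37

Key-timestep trajectory:
   step    t(s)  obj.x    obj.z    obj.vx   obj.vz 
     24  0.1846   +0.439  -0.070  +0.655  -0.215
     48  0.3692   +0.620  -0.129  +1.311  -0.431
     72  0.5538   +0.923  -0.229  +1.966  -0.646


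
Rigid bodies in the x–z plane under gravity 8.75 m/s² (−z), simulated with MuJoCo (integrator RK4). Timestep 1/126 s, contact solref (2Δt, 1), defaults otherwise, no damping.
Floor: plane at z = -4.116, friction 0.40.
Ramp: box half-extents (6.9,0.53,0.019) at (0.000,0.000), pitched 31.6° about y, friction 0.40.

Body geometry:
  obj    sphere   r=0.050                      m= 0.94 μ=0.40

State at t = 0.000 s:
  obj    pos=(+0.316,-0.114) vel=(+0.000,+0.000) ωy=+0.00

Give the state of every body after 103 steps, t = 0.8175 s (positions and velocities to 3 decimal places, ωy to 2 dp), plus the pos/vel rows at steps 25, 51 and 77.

State at t = 0.8175 s:
  obj    pos=(+1.248,-0.687) vel=(+2.280,-1.403) ωy=+53.53

Key-timestep trajectory:
   step    t(s)  obj.x    obj.z    obj.vx   obj.vz 
     25  0.1984   +0.371  -0.147  +0.554  -0.341
     51  0.4048   +0.545  -0.254  +1.129  -0.695
     77  0.6111   +0.837  -0.434  +1.705  -1.049


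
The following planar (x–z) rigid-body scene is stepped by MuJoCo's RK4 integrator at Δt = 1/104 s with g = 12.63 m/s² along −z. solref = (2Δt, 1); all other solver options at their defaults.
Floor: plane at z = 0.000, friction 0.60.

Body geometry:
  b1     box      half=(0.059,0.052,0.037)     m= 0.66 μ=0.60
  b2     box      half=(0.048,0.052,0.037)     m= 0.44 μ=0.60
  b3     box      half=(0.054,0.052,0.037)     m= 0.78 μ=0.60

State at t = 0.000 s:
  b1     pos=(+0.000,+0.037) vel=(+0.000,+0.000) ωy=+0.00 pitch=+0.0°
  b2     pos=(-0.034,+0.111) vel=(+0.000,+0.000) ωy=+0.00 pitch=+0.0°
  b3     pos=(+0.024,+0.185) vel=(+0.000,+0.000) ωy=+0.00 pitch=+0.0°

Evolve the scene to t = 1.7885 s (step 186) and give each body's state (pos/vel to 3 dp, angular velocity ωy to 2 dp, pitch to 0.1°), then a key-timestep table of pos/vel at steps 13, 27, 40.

State at t = 1.7885 s:
  b1     pos=(+0.000,+0.037) vel=(+0.000,+0.000) ωy=+0.00 pitch=+0.0°
  b2     pos=(-0.034,+0.111) vel=(+0.000,+0.000) ωy=+0.00 pitch=+0.0°
  b3     pos=(+0.155,+0.037) vel=(+0.000,+0.000) ωy=+0.00 pitch=+180.0°

Key-timestep trajectory:
   step    t(s)  b1.x    b1.z    b1.vx   b1.vz   b2.x    b2.z    b2.vx   b2.vz   b3.x    b3.z    b3.vx   b3.vz 
     13  0.1250   +0.000  +0.037  -0.001  +0.001   -0.034  +0.111  -0.003  +0.002   +0.038  +0.178  +0.240  -0.182
     27  0.2596   +0.000  +0.037  +0.000  +0.001   -0.034  +0.111  -0.001  +0.001   +0.093  +0.120  +0.657  -0.378
     40  0.3846   +0.000  +0.037  +0.000  +0.000   -0.034  +0.111  +0.000  +0.000   +0.156  +0.030  -0.036  +0.169


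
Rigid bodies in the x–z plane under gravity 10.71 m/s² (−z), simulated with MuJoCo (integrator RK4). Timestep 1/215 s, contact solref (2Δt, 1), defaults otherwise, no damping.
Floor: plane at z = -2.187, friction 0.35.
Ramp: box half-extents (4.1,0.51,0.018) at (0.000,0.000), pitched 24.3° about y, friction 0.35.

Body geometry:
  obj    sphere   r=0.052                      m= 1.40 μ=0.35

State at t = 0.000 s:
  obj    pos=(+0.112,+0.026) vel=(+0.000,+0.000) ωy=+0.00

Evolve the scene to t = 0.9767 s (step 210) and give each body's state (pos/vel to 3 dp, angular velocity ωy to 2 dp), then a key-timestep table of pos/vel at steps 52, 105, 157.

State at t = 0.9767 s:
  obj    pos=(+1.481,-0.592) vel=(+2.802,-1.265) ωy=+59.12

Key-timestep trajectory:
   step    t(s)  obj.x    obj.z    obj.vx   obj.vz 
     52  0.2419   +0.196  -0.012  +0.694  -0.313
    105  0.4884   +0.454  -0.128  +1.401  -0.633
    157  0.7302   +0.877  -0.319  +2.095  -0.946


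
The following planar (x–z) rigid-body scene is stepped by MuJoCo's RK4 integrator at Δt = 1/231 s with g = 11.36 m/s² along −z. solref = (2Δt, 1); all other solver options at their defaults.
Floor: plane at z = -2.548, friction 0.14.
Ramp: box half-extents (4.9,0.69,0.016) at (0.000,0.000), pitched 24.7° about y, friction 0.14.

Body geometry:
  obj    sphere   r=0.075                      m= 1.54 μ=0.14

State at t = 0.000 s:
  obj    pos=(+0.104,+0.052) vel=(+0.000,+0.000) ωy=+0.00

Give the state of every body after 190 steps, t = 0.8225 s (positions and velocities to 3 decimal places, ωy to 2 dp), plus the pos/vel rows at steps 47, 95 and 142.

State at t = 0.8225 s:
  obj    pos=(+1.146,-0.427) vel=(+2.534,-1.166) ωy=+37.17

Key-timestep trajectory:
   step    t(s)  obj.x    obj.z    obj.vx   obj.vz 
     47  0.2035   +0.168  +0.023  +0.627  -0.288
     95  0.4113   +0.365  -0.068  +1.267  -0.583
    142  0.6147   +0.686  -0.216  +1.894  -0.871


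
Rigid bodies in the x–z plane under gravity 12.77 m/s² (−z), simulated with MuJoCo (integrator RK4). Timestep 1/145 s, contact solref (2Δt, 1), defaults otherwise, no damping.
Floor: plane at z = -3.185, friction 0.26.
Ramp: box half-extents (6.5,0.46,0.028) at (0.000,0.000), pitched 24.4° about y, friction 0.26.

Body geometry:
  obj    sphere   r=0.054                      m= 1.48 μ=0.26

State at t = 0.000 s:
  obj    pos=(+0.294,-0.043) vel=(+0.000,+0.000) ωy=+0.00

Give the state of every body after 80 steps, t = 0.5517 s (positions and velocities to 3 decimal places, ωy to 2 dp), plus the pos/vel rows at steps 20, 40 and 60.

State at t = 0.5517 s:
  obj    pos=(+0.816,-0.280) vel=(+1.893,-0.859) ωy=+38.48

Key-timestep trajectory:
   step    t(s)  obj.x    obj.z    obj.vx   obj.vz 
     20  0.1379   +0.327  -0.058  +0.473  -0.215
     40  0.2759   +0.425  -0.103  +0.947  -0.429
     60  0.4138   +0.588  -0.177  +1.420  -0.644


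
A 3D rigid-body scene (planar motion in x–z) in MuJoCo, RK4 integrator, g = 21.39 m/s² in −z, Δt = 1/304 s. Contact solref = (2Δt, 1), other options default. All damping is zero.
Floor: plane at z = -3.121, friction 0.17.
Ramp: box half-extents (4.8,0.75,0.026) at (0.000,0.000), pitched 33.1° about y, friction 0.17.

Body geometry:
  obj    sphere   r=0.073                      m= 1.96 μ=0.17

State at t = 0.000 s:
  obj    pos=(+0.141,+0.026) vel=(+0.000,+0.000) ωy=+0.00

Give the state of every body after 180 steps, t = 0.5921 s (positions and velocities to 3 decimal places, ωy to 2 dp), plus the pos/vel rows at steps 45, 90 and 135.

State at t = 0.5921 s:
  obj    pos=(+1.410,-0.801) vel=(+4.282,-2.797) ωy=+61.69

Key-timestep trajectory:
   step    t(s)  obj.x    obj.z    obj.vx   obj.vz 
     45  0.1480   +0.220  -0.026  +1.067  -0.710
     90  0.2961   +0.458  -0.181  +2.142  -1.398
    135  0.4441   +0.855  -0.439  +3.214  -2.093


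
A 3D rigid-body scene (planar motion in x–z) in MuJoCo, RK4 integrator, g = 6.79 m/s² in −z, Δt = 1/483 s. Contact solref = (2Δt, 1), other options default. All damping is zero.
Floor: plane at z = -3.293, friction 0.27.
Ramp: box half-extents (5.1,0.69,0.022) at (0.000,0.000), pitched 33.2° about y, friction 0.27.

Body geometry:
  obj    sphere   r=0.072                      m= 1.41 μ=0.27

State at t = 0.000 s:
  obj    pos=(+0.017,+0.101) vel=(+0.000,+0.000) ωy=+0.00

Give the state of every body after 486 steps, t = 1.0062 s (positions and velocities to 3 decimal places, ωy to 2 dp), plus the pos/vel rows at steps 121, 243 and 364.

State at t = 1.0062 s:
  obj    pos=(+1.142,-0.635) vel=(+2.236,-1.463) ωy=+37.11

Key-timestep trajectory:
   step    t(s)  obj.x    obj.z    obj.vx   obj.vz 
    121  0.2505   +0.087  +0.056  +0.557  -0.364
    243  0.5031   +0.298  -0.083  +1.118  -0.732
    364  0.7536   +0.648  -0.312  +1.675  -1.096


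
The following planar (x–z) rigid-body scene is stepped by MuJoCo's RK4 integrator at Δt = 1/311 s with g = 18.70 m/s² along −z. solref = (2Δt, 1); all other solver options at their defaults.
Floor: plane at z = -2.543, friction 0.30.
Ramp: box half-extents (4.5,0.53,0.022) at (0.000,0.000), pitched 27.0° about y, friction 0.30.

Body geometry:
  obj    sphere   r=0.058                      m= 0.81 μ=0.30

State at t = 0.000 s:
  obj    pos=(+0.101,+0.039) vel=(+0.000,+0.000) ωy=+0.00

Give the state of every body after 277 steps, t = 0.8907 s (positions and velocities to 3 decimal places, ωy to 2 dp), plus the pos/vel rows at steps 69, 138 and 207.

State at t = 0.8907 s:
  obj    pos=(+2.244,-1.054) vel=(+4.812,-2.452) ωy=+93.11

Key-timestep trajectory:
   step    t(s)  obj.x    obj.z    obj.vx   obj.vz 
     69  0.2219   +0.234  -0.029  +1.199  -0.611
    138  0.4437   +0.633  -0.233  +2.398  -1.222
    207  0.6656   +1.298  -0.571  +3.596  -1.832


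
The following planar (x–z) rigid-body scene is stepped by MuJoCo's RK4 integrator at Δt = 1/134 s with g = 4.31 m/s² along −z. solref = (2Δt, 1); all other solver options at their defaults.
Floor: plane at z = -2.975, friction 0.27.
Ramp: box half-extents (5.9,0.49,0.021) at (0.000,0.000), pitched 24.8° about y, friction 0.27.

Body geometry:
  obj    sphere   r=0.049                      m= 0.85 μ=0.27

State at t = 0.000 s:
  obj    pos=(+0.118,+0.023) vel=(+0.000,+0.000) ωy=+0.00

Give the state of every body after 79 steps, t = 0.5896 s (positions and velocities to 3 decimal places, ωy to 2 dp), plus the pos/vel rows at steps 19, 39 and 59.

State at t = 0.5896 s:
  obj    pos=(+0.322,-0.072) vel=(+0.691,-0.319) ωy=+15.53

Key-timestep trajectory:
   step    t(s)  obj.x    obj.z    obj.vx   obj.vz 
     19  0.1418   +0.130  +0.017  +0.166  -0.077
     39  0.2910   +0.168  +0.000  +0.341  -0.158
     59  0.4403   +0.232  -0.030  +0.516  -0.239


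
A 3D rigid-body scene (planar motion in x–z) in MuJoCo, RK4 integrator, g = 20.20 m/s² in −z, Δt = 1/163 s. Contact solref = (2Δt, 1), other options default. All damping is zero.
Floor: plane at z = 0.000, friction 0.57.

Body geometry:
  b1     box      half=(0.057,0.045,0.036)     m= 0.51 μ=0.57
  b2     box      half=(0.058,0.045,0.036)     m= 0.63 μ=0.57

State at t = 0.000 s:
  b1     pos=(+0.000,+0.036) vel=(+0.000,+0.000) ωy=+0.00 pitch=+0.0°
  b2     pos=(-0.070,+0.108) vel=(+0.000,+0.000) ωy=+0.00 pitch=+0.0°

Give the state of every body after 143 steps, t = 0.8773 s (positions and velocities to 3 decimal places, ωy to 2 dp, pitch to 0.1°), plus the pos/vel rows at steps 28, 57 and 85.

State at t = 0.8773 s:
  b1     pos=(+0.000,+0.036) vel=(+0.000,+0.000) ωy=+0.00 pitch=+0.0°
  b2     pos=(-0.126,+0.058) vel=(+0.000,+0.000) ωy=+0.00 pitch=-90.0°

Key-timestep trajectory:
   step    t(s)  b1.x    b1.z    b1.vx   b1.vz   b2.x    b2.z    b2.vx   b2.vz 
     28  0.1718   +0.000  +0.036  +0.000  +0.000   -0.119  +0.060  -0.714  -0.217
     57  0.3497   +0.000  +0.036  +0.000  +0.000   -0.153  +0.068  +0.044  -0.005
     85  0.5215   +0.000  +0.036  +0.000  +0.000   -0.119  +0.061  -0.014  +0.021


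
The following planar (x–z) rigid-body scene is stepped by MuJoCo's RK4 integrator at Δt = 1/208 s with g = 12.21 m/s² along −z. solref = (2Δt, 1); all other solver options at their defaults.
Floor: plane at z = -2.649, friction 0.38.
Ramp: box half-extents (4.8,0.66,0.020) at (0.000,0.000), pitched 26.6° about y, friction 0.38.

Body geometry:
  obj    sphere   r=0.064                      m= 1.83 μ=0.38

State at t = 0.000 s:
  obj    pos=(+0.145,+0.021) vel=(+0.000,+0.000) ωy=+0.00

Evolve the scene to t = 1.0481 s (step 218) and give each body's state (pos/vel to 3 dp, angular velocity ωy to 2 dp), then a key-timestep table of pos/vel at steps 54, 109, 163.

State at t = 1.0481 s:
  obj    pos=(+2.063,-0.939) vel=(+3.660,-1.833) ωy=+63.94

Key-timestep trajectory:
   step    t(s)  obj.x    obj.z    obj.vx   obj.vz 
     54  0.2596   +0.263  -0.038  +0.907  -0.454
    109  0.5240   +0.625  -0.219  +1.830  -0.916
    163  0.7837   +1.217  -0.516  +2.736  -1.370


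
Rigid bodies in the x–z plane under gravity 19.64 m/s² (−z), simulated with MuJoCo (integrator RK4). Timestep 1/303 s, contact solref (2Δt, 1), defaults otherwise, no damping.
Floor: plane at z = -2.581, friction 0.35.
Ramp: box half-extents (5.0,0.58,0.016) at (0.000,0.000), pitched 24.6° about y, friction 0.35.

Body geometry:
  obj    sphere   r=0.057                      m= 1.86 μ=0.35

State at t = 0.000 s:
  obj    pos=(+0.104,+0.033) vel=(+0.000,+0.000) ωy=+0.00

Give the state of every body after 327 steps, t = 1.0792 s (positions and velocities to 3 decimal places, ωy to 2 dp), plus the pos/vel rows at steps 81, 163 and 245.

State at t = 1.0792 s:
  obj    pos=(+3.196,-1.383) vel=(+5.730,-2.624) ωy=+110.56

Key-timestep trajectory:
   step    t(s)  obj.x    obj.z    obj.vx   obj.vz 
     81  0.2673   +0.294  -0.054  +1.420  -0.650
    163  0.5380   +0.872  -0.319  +2.856  -1.308
    245  0.8086   +1.840  -0.762  +4.293  -1.966


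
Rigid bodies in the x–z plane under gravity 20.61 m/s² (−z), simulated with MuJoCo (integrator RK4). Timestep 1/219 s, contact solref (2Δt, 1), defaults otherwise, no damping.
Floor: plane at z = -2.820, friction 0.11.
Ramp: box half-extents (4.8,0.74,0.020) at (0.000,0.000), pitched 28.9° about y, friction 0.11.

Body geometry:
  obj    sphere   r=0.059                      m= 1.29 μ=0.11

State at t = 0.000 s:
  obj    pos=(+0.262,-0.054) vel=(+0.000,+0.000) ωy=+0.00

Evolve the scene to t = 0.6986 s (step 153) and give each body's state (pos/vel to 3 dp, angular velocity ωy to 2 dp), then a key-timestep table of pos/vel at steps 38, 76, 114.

State at t = 0.6986 s:
  obj    pos=(+1.966,-0.995) vel=(+4.886,-2.674) ωy=+58.81

Key-timestep trajectory:
   step    t(s)  obj.x    obj.z    obj.vx   obj.vz 
     38  0.1735   +0.367  -0.112  +1.194  -0.710
     76  0.3470   +0.682  -0.286  +2.404  -1.384
    114  0.5205   +1.208  -0.576  +3.654  -1.959


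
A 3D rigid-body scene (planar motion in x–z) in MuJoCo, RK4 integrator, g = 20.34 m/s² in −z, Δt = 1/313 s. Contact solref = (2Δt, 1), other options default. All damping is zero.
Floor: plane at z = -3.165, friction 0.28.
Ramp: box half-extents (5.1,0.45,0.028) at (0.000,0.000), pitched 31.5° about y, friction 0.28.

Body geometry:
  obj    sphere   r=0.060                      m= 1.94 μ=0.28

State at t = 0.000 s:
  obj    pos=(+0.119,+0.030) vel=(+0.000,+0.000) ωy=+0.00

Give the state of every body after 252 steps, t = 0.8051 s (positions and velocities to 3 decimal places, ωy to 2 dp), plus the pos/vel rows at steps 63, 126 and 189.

State at t = 0.8051 s:
  obj    pos=(+2.217,-1.255) vel=(+5.211,-3.194) ωy=+101.84

Key-timestep trajectory:
   step    t(s)  obj.x    obj.z    obj.vx   obj.vz 
     63  0.2013   +0.250  -0.050  +1.303  -0.799
    126  0.4026   +0.644  -0.291  +2.606  -1.597
    189  0.6038   +1.299  -0.693  +3.909  -2.395


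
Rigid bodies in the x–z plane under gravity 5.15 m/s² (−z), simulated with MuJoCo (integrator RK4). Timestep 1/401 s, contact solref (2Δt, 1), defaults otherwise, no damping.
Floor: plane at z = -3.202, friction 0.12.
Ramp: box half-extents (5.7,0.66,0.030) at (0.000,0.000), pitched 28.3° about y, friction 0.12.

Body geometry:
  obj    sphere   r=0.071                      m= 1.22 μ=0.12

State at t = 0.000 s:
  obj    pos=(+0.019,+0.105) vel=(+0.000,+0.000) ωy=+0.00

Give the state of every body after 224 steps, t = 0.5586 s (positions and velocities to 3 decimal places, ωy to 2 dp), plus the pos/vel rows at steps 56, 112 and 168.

State at t = 0.5586 s:
  obj    pos=(+0.279,-0.036) vel=(+0.937,-0.494) ωy=+10.74

Key-timestep trajectory:
   step    t(s)  obj.x    obj.z    obj.vx   obj.vz 
     56  0.1397   +0.035  +0.096  +0.232  -0.129
    112  0.2793   +0.084  +0.069  +0.468  -0.248
    168  0.4190   +0.165  +0.026  +0.702  -0.370


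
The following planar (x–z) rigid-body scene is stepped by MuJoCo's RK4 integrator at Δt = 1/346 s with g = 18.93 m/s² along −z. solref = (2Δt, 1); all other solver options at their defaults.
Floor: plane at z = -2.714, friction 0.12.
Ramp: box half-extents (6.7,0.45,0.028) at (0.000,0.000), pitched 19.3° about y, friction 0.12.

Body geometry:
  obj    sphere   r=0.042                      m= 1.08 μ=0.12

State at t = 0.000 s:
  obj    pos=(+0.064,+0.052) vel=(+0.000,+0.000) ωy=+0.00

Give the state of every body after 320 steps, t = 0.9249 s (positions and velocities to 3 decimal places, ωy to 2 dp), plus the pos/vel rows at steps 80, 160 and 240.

State at t = 0.9249 s:
  obj    pos=(+1.868,-0.580) vel=(+3.901,-1.366) ωy=+98.39

Key-timestep trajectory:
   step    t(s)  obj.x    obj.z    obj.vx   obj.vz 
     80  0.2312   +0.177  +0.012  +0.975  -0.342
    160  0.4624   +0.515  -0.106  +1.951  -0.683
    240  0.6936   +1.079  -0.304  +2.926  -1.025


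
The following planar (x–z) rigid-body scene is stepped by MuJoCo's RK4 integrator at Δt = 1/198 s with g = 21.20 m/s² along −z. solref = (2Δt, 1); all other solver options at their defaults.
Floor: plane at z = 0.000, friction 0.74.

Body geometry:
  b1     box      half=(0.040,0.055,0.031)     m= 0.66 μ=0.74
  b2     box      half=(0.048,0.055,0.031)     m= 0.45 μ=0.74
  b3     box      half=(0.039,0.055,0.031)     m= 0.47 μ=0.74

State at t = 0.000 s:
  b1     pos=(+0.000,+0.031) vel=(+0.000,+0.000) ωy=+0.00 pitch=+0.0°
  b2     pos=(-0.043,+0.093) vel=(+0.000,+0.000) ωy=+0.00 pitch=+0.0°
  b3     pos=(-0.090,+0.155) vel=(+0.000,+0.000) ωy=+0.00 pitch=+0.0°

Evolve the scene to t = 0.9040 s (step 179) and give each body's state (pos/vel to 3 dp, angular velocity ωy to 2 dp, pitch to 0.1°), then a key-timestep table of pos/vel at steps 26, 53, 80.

State at t = 0.9040 s:
  b1     pos=(+0.000,+0.031) vel=(+0.000,+0.000) ωy=+0.00 pitch=+0.0°
  b2     pos=(-0.085,+0.048) vel=(+0.000,+0.000) ωy=+0.00 pitch=-90.0°
  b3     pos=(-0.256,+0.031) vel=(+0.000,+0.000) ωy=+0.00 pitch=+180.0°

Key-timestep trajectory:
   step    t(s)  b1.x    b1.z    b1.vx   b1.vz   b2.x    b2.z    b2.vx   b2.vz   b3.x    b3.z    b3.vx   b3.vz 
     26  0.1313   +0.000  +0.031  +0.000  +0.000   -0.066  +0.079  -0.340  -0.484   -0.147  +0.084  -0.673  -1.544
     53  0.2677   +0.000  +0.031  +0.000  +0.000   -0.103  +0.056  -0.010  +0.001   -0.217  +0.050  -0.266  +0.001
     80  0.4040   +0.000  +0.031  +0.000  +0.000   -0.081  +0.050  -0.041  +0.005   -0.257  +0.030  +0.032  +0.049


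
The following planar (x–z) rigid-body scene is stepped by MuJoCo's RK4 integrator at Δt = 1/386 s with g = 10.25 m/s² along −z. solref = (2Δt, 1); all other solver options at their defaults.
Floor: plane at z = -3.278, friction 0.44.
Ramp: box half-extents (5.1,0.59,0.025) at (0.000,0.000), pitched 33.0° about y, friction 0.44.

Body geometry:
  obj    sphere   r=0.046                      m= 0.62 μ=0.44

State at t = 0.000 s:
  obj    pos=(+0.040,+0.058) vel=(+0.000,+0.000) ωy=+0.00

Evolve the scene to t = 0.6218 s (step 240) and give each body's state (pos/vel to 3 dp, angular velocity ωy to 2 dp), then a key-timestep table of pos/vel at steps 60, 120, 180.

State at t = 0.6218 s:
  obj    pos=(+0.687,-0.361) vel=(+2.079,-1.350) ωy=+53.89

Key-timestep trajectory:
   step    t(s)  obj.x    obj.z    obj.vx   obj.vz 
     60  0.1554   +0.081  +0.032  +0.520  -0.338
    120  0.3109   +0.202  -0.046  +1.040  -0.675
    180  0.4663   +0.404  -0.178  +1.560  -1.013


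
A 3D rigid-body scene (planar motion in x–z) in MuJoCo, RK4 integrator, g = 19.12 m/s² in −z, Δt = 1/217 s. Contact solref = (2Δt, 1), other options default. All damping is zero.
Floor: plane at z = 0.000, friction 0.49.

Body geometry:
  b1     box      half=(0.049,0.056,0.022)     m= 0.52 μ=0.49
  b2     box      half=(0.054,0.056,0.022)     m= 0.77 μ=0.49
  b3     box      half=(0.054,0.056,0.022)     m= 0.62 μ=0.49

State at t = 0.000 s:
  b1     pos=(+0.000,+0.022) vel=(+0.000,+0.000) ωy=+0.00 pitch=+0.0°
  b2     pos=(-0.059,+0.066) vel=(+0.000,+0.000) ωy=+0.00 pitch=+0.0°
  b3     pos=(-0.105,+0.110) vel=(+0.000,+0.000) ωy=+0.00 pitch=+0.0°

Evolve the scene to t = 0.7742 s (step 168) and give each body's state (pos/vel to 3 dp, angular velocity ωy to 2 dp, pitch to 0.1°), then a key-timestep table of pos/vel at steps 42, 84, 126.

State at t = 0.7742 s:
  b1     pos=(+0.001,+0.022) vel=(+0.001,+0.000) ωy=+0.00 pitch=+0.0°
  b2     pos=(-0.070,+0.053) vel=(+0.000,+0.000) ωy=+0.01 pitch=-43.4°
  b3     pos=(-0.134,+0.053) vel=(-0.001,+0.000) ωy=+0.01 pitch=-43.4°

Key-timestep trajectory:
   step    t(s)  b1.x    b1.z    b1.vx   b1.vz   b2.x    b2.z    b2.vx   b2.vz   b3.x    b3.z    b3.vx   b3.vz 
     42  0.1935   +0.000  +0.022  +0.000  +0.000   -0.077  +0.056  +0.111  -0.033   -0.146  +0.058  -0.028  +0.005
     84  0.3871   +0.001  +0.022  +0.002  +0.000   -0.070  +0.053  +0.001  -0.001   -0.134  +0.053  -0.001  +0.007
    126  0.5806   +0.001  +0.022  +0.001  +0.000   -0.070  +0.053  +0.000  +0.000   -0.134  +0.053  +0.000  +0.000


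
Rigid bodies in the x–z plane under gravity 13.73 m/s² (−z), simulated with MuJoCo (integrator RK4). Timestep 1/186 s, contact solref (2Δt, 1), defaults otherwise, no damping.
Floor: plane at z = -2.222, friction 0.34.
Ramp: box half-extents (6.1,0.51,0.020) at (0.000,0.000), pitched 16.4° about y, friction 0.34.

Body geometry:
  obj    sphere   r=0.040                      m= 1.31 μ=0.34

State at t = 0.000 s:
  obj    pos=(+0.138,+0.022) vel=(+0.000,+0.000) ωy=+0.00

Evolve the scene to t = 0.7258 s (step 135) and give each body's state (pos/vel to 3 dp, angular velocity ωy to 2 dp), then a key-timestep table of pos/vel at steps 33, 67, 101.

State at t = 0.7258 s:
  obj    pos=(+0.838,-0.184) vel=(+1.928,-0.567) ωy=+50.23

Key-timestep trajectory:
   step    t(s)  obj.x    obj.z    obj.vx   obj.vz 
     33  0.1774   +0.180  +0.010  +0.471  -0.139
     67  0.3602   +0.310  -0.029  +0.957  -0.282
    101  0.5430   +0.530  -0.093  +1.442  -0.425


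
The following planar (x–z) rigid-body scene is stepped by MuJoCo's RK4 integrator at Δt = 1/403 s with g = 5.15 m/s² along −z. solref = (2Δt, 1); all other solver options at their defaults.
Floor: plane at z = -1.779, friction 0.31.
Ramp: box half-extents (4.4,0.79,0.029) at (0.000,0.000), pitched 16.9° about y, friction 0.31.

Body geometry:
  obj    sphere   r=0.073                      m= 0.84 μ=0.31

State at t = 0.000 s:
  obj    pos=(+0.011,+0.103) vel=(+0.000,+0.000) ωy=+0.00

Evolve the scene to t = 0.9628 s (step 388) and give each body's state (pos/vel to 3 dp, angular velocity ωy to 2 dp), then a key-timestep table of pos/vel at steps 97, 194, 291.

State at t = 0.9628 s:
  obj    pos=(+0.485,-0.041) vel=(+0.985,-0.299) ωy=+14.10

Key-timestep trajectory:
   step    t(s)  obj.x    obj.z    obj.vx   obj.vz 
     97  0.2407   +0.041  +0.094  +0.246  -0.075
    194  0.4814   +0.130  +0.067  +0.493  -0.150
    291  0.7221   +0.278  +0.022  +0.739  -0.224


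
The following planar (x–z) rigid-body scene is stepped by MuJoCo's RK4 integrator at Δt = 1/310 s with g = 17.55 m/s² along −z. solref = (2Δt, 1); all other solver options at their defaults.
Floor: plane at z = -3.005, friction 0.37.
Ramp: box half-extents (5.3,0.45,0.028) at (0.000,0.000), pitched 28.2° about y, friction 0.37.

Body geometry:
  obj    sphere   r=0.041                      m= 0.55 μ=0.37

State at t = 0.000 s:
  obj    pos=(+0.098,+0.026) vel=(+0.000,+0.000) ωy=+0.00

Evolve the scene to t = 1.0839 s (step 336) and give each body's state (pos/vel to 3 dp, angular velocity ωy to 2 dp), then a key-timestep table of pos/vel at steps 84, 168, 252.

State at t = 1.0839 s:
  obj    pos=(+3.165,-1.619) vel=(+5.658,-3.034) ωy=+156.59

Key-timestep trajectory:
   step    t(s)  obj.x    obj.z    obj.vx   obj.vz 
     84  0.2710   +0.290  -0.077  +1.415  -0.759
    168  0.5419   +0.865  -0.385  +2.829  -1.517
    252  0.8129   +1.823  -0.899  +4.244  -2.276


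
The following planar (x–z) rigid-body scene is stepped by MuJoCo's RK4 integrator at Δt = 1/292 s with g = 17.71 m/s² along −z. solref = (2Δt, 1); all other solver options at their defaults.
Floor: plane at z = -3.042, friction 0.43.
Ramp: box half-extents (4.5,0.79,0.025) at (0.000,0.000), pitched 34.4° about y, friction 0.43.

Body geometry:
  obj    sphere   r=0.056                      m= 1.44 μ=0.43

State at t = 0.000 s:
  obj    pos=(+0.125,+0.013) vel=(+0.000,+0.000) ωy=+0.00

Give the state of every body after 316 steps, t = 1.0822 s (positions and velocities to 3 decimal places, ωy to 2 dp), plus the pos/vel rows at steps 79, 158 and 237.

State at t = 1.0822 s:
  obj    pos=(+3.578,-2.352) vel=(+6.382,-4.370) ωy=+138.10

Key-timestep trajectory:
   step    t(s)  obj.x    obj.z    obj.vx   obj.vz 
     79  0.2705   +0.341  -0.135  +1.596  -1.092
    158  0.5411   +0.988  -0.579  +3.191  -2.185
    237  0.8116   +2.067  -1.317  +4.786  -3.277


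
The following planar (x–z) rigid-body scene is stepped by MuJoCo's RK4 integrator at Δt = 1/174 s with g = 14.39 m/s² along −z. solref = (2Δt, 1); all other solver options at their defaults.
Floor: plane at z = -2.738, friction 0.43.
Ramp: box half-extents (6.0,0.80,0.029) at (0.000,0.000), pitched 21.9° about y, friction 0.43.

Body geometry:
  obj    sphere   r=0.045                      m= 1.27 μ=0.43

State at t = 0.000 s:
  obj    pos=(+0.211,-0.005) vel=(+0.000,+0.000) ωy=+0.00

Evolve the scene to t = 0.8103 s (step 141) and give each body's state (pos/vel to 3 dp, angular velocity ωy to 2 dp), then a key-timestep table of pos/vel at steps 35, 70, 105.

State at t = 0.8103 s:
  obj    pos=(+1.379,-0.475) vel=(+2.882,-1.159) ωy=+69.03

Key-timestep trajectory:
   step    t(s)  obj.x    obj.z    obj.vx   obj.vz 
     35  0.2011   +0.283  -0.034  +0.716  -0.288
     70  0.4023   +0.499  -0.121  +1.431  -0.575
    105  0.6034   +0.859  -0.265  +2.146  -0.863


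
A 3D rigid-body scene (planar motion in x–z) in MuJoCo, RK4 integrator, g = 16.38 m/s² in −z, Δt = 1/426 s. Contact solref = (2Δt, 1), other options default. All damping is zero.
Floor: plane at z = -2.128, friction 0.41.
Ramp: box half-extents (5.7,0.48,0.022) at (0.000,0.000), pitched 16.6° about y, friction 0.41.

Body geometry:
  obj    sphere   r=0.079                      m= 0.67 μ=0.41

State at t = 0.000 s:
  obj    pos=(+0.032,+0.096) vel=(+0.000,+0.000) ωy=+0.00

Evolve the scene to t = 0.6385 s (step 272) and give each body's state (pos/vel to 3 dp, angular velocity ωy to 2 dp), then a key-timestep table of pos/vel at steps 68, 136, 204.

State at t = 0.6385 s:
  obj    pos=(+0.685,-0.099) vel=(+2.045,-0.610) ωy=+27.01

Key-timestep trajectory:
   step    t(s)  obj.x    obj.z    obj.vx   obj.vz 
     68  0.1596   +0.073  +0.084  +0.511  -0.152
    136  0.3192   +0.195  +0.047  +1.023  -0.305
    204  0.4789   +0.399  -0.014  +1.534  -0.457


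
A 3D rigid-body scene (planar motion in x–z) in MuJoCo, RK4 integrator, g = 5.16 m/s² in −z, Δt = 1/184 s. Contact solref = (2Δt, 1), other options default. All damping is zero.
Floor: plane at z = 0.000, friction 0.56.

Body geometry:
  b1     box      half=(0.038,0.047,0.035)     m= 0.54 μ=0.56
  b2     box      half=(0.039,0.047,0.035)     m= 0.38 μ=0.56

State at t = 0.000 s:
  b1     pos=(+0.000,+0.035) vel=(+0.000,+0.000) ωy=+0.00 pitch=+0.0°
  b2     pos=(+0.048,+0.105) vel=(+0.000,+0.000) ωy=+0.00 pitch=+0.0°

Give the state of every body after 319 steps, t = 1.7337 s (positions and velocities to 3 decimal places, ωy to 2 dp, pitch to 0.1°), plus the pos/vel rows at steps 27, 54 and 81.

State at t = 1.7337 s:
  b1     pos=(+0.000,+0.035) vel=(+0.000,+0.000) ωy=+0.00 pitch=+0.0°
  b2     pos=(+0.089,+0.039) vel=(+0.000,+0.000) ωy=+0.00 pitch=+90.0°

Key-timestep trajectory:
   step    t(s)  b1.x    b1.z    b1.vx   b1.vz   b2.x    b2.z    b2.vx   b2.vz 
     27  0.1467   +0.000  +0.035  +0.000  +0.000   +0.057  +0.101  +0.138  -0.082
     54  0.2935   +0.000  +0.035  +0.000  +0.000   +0.083  +0.054  +0.182  -0.654
     81  0.4402   +0.000  +0.035  +0.000  +0.000   +0.093  +0.042  -0.073  -0.054


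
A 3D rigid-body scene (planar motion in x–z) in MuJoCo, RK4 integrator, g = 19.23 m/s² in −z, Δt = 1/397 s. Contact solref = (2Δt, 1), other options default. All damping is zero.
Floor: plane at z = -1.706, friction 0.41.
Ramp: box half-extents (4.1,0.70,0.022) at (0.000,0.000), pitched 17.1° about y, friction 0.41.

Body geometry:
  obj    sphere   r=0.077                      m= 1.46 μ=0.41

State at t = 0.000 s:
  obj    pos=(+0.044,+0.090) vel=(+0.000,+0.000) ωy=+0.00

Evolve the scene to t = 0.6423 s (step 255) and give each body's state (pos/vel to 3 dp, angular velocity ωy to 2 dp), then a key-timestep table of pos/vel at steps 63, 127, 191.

State at t = 0.6423 s:
  obj    pos=(+0.840,-0.155) vel=(+2.480,-0.763) ωy=+33.69

Key-timestep trajectory:
   step    t(s)  obj.x    obj.z    obj.vx   obj.vz 
     63  0.1587   +0.093  +0.075  +0.613  -0.188
    127  0.3199   +0.242  +0.029  +1.235  -0.380
    191  0.4811   +0.491  -0.047  +1.857  -0.571


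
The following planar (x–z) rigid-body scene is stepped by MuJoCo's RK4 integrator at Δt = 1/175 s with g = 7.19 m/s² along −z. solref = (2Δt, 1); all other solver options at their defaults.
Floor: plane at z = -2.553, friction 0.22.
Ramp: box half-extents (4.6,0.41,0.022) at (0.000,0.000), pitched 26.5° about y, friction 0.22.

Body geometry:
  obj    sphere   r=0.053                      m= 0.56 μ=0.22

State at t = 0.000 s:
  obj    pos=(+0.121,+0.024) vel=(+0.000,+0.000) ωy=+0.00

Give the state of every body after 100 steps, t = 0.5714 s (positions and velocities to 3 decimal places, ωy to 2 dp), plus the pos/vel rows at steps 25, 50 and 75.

State at t = 0.5714 s:
  obj    pos=(+0.456,-0.143) vel=(+1.172,-0.584) ωy=+24.69

Key-timestep trajectory:
   step    t(s)  obj.x    obj.z    obj.vx   obj.vz 
     25  0.1429   +0.142  +0.013  +0.293  -0.146
     50  0.2857   +0.205  -0.018  +0.586  -0.292
     75  0.4286   +0.309  -0.070  +0.879  -0.438


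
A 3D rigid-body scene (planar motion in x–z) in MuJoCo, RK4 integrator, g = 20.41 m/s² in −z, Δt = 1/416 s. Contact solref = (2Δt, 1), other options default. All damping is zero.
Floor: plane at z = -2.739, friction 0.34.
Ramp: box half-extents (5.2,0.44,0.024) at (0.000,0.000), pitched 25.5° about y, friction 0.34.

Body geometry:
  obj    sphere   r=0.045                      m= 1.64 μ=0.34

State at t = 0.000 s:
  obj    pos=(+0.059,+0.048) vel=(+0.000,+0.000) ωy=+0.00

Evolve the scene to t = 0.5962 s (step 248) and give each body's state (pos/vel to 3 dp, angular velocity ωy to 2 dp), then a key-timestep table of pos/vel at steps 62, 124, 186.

State at t = 0.5962 s:
  obj    pos=(+1.066,-0.432) vel=(+3.377,-1.611) ωy=+83.14

Key-timestep trajectory:
   step    t(s)  obj.x    obj.z    obj.vx   obj.vz 
     62  0.1490   +0.122  +0.018  +0.844  -0.403
    124  0.2981   +0.311  -0.072  +1.689  -0.805
    186  0.4471   +0.625  -0.222  +2.533  -1.208


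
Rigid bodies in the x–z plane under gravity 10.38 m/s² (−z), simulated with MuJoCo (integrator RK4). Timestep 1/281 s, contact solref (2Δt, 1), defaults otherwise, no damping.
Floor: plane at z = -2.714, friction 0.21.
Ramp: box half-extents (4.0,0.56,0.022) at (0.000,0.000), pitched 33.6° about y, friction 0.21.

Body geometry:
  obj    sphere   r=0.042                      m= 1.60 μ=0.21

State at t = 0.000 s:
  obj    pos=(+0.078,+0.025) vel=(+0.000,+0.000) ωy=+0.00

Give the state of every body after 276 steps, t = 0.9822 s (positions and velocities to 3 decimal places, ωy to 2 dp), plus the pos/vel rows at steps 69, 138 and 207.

State at t = 0.9822 s:
  obj    pos=(+1.727,-1.070) vel=(+3.357,-2.230) ωy=+95.93

Key-timestep trajectory:
   step    t(s)  obj.x    obj.z    obj.vx   obj.vz 
     69  0.2456   +0.181  -0.043  +0.839  -0.558
    138  0.4911   +0.490  -0.249  +1.679  -1.115
    207  0.7367   +1.005  -0.591  +2.518  -1.673
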